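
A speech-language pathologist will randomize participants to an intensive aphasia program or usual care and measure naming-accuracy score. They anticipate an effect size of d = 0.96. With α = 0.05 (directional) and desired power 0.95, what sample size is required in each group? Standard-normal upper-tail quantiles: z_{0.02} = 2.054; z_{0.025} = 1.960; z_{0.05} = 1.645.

For two independent groups with equal n: n = 2·((z_{α} + z_β) / d)².
z_{α} + z_β = 1.645 + 1.645 = 3.290.
n = 2 × (3.290 / 0.96)² = 2 × 3.427² = 2 × 11.74 = 23.5.
Round up to the next whole participant.

n = 24 per group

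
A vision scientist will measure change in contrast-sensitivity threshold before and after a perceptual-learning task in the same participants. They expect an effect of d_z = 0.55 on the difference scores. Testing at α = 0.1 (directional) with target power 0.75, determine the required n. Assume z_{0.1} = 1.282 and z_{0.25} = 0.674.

n = 13 pairs

For a paired (one-sample on differences) test: n = ((z_{α} + z_β) / d)².
z_{α} + z_β = 1.282 + 0.674 = 1.956.
n = (1.956 / 0.55)² = 3.556² = 12.65.
Round up.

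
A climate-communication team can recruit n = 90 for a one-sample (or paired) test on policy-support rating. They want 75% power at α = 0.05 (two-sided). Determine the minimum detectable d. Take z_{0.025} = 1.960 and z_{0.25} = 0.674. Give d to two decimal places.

d_min ≈ 0.28

For a single sample (or paired design) of n = 90: d_min = (z_{α/2} + z_β)/√n.
z-sum = 1.960 + 0.674 = 2.634.
d_min = 2.634 / √90 = 2.634 / 9.487 = 0.278.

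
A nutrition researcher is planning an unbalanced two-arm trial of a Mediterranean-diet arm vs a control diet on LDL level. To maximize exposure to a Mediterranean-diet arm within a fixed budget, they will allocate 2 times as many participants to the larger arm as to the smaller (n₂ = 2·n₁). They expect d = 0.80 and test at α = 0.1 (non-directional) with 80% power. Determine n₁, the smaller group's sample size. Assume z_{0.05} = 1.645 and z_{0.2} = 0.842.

With allocation ratio k = n₂/n₁ = 2, Var(x̄₁−x̄₂) = σ²(1/n₁ + 1/(k·n₁)) = σ²·(k+1)/(k·n₁).
So n₁ = (1 + 1/k)·((z_{α/2} + z_β)/d)² = 1.500 × (2.487/0.80)².
n₁ = 1.500 × 9.66 = 14.5.
Round up: n₁ = 15, giving n₂ = 2 × 15 = 30.

n₁ = 15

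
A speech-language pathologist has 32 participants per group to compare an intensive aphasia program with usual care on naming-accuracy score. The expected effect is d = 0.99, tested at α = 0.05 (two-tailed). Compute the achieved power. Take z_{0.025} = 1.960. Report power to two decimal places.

power ≈ 0.98

For two equal groups, power = Φ(d·√(n/2) − z_{α/2}).
d·√(n/2) = 0.99 × √(32/2) = 0.99 × 4.000 = 3.960.
z_β = 3.960 − 1.960 = 2.000.
Power = Φ(2.000) = 0.977.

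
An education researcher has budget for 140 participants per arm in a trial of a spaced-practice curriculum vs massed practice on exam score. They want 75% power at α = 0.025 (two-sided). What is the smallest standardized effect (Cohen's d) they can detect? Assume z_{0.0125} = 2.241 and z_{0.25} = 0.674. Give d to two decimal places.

For two independent groups of n = 140 each: d_min = (z_{α/2} + z_β)·√(2/n).
z-sum = 2.241 + 0.674 = 2.915.
d_min = 2.915 × √(2/140) = 2.915 × 0.1195 = 0.348.

d_min ≈ 0.35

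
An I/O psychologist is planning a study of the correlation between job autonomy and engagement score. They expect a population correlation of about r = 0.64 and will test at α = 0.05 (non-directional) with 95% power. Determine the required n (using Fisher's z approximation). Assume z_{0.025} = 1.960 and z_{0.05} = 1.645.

Fisher's z: C = ½·ln((1+r)/(1−r)) = ½·ln(4.5556) = 0.7582.
n = ((z_{α/2} + z_β)/C)² + 3.
(1.960 + 1.645) / 0.7582 = 3.605 / 0.7582 = 4.755.
n = 4.755² + 3 = 22.61 + 3 = 25.6.
Round up.

n = 26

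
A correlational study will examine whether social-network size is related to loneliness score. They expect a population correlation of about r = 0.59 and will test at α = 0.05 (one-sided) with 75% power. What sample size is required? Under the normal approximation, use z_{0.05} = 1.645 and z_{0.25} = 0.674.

n = 15

Fisher's z: C = ½·ln((1+r)/(1−r)) = ½·ln(3.8780) = 0.6777.
n = ((z_{α} + z_β)/C)² + 3.
(1.645 + 0.674) / 0.6777 = 2.319 / 0.6777 = 3.422.
n = 3.422² + 3 = 11.71 + 3 = 14.7.
Round up.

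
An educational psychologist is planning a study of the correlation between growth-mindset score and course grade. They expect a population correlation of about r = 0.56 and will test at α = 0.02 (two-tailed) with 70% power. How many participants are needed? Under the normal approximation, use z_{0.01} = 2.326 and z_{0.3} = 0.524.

Fisher's z: C = ½·ln((1+r)/(1−r)) = ½·ln(3.5455) = 0.6328.
n = ((z_{α/2} + z_β)/C)² + 3.
(2.326 + 0.524) / 0.6328 = 2.850 / 0.6328 = 4.504.
n = 4.504² + 3 = 20.28 + 3 = 23.3.
Round up.

n = 24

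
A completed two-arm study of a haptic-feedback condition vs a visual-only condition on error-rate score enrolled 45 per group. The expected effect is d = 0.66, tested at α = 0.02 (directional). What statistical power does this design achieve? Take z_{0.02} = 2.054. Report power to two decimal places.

For two equal groups, power = Φ(d·√(n/2) − z_{α}).
d·√(n/2) = 0.66 × √(45/2) = 0.66 × 4.743 = 3.131.
z_β = 3.131 − 2.054 = 1.077.
Power = Φ(1.077) = 0.859.

power ≈ 0.86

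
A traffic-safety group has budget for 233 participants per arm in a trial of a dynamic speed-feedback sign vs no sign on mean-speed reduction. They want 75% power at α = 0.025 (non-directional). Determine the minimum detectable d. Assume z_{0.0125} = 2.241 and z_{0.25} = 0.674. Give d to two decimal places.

For two independent groups of n = 233 each: d_min = (z_{α/2} + z_β)·√(2/n).
z-sum = 2.241 + 0.674 = 2.915.
d_min = 2.915 × √(2/233) = 2.915 × 0.0926 = 0.270.

d_min ≈ 0.27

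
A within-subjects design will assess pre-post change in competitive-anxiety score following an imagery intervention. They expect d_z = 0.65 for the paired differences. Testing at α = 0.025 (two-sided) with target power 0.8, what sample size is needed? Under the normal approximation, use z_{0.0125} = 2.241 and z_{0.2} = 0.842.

For a paired (one-sample on differences) test: n = ((z_{α/2} + z_β) / d)².
z_{α/2} + z_β = 2.241 + 0.842 = 3.083.
n = (3.083 / 0.65)² = 4.743² = 22.50.
Round up.

n = 23 pairs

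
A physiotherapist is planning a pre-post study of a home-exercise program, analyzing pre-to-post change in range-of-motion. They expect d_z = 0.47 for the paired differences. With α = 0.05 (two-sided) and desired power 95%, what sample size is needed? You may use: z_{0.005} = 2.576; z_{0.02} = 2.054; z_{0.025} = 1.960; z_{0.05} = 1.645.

n = 59 pairs

For a paired (one-sample on differences) test: n = ((z_{α/2} + z_β) / d)².
z_{α/2} + z_β = 1.960 + 1.645 = 3.605.
n = (3.605 / 0.47)² = 7.670² = 58.83.
Round up.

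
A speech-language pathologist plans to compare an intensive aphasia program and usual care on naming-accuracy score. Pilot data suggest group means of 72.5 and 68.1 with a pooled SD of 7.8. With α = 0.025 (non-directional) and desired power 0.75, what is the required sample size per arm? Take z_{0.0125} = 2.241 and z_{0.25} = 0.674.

Cohen's d = |M₁ − M₂| / SD_pooled = |72.5 − 68.1| / 7.8 = 4.4 / 7.8 = 0.564.
For two independent groups with equal n: n = 2·((z_{α/2} + z_β) / d)².
z_{α/2} + z_β = 2.241 + 0.674 = 2.915.
n = 2 × (2.915 / 0.564)² = 2 × 5.168² = 2 × 26.71 = 53.4.
Round up to the next whole participant.

n = 54 per group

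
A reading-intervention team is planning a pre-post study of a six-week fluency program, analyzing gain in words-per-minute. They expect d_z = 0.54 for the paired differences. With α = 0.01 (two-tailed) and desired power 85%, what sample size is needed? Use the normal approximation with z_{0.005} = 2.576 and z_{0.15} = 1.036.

For a paired (one-sample on differences) test: n = ((z_{α/2} + z_β) / d)².
z_{α/2} + z_β = 2.576 + 1.036 = 3.612.
n = (3.612 / 0.54)² = 6.689² = 44.74.
Round up.

n = 45 pairs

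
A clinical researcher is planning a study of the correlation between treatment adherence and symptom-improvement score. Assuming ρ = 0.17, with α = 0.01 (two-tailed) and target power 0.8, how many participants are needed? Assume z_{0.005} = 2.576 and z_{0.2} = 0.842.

n = 400

Fisher's z: C = ½·ln((1+r)/(1−r)) = ½·ln(1.4096) = 0.1717.
n = ((z_{α/2} + z_β)/C)² + 3.
(2.576 + 0.842) / 0.1717 = 3.418 / 0.1717 = 19.907.
n = 19.907² + 3 = 396.28 + 3 = 399.3.
Round up.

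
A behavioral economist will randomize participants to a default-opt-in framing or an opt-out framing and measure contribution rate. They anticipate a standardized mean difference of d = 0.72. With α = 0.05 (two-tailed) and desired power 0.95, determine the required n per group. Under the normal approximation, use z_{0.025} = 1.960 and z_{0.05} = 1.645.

n = 51 per group

For two independent groups with equal n: n = 2·((z_{α/2} + z_β) / d)².
z_{α/2} + z_β = 1.960 + 1.645 = 3.605.
n = 2 × (3.605 / 0.72)² = 2 × 5.007² = 2 × 25.07 = 50.1.
Round up to the next whole participant.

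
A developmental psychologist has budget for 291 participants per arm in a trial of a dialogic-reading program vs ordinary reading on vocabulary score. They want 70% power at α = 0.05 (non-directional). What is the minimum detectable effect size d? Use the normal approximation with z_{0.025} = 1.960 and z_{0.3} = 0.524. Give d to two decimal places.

For two independent groups of n = 291 each: d_min = (z_{α/2} + z_β)·√(2/n).
z-sum = 1.960 + 0.524 = 2.484.
d_min = 2.484 × √(2/291) = 2.484 × 0.0829 = 0.206.

d_min ≈ 0.21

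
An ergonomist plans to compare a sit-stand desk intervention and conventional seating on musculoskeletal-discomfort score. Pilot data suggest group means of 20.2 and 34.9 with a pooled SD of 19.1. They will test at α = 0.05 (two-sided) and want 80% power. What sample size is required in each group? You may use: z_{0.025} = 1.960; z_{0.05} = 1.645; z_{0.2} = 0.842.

Cohen's d = |M₁ − M₂| / SD_pooled = |20.2 − 34.9| / 19.1 = 14.7 / 19.1 = 0.770.
For two independent groups with equal n: n = 2·((z_{α/2} + z_β) / d)².
z_{α/2} + z_β = 1.960 + 0.842 = 2.802.
n = 2 × (2.802 / 0.770)² = 2 × 3.639² = 2 × 13.24 = 26.5.
Round up to the next whole participant.

n = 27 per group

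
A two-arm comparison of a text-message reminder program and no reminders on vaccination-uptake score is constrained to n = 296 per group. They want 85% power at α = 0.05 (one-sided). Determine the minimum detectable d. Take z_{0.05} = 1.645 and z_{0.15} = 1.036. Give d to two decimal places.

For two independent groups of n = 296 each: d_min = (z_{α} + z_β)·√(2/n).
z-sum = 1.645 + 1.036 = 2.681.
d_min = 2.681 × √(2/296) = 2.681 × 0.0822 = 0.220.

d_min ≈ 0.22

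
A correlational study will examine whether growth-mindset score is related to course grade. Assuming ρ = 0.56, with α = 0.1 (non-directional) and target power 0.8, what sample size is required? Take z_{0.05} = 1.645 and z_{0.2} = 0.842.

n = 19

Fisher's z: C = ½·ln((1+r)/(1−r)) = ½·ln(3.5455) = 0.6328.
n = ((z_{α/2} + z_β)/C)² + 3.
(1.645 + 0.842) / 0.6328 = 2.487 / 0.6328 = 3.930.
n = 3.930² + 3 = 15.45 + 3 = 18.4.
Round up.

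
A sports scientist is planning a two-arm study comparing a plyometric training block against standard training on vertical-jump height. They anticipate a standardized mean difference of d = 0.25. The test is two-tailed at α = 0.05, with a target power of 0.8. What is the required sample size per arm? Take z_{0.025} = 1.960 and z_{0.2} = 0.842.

For two independent groups with equal n: n = 2·((z_{α/2} + z_β) / d)².
z_{α/2} + z_β = 1.960 + 0.842 = 2.802.
n = 2 × (2.802 / 0.25)² = 2 × 11.208² = 2 × 125.62 = 251.2.
Round up to the next whole participant.

n = 252 per group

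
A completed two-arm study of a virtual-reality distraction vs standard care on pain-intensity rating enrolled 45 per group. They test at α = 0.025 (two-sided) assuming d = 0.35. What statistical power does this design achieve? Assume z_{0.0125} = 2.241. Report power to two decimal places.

power ≈ 0.28

For two equal groups, power = Φ(d·√(n/2) − z_{α/2}).
d·√(n/2) = 0.35 × √(45/2) = 0.35 × 4.743 = 1.660.
z_β = 1.660 − 2.241 = -0.581.
Power = Φ(-0.581) = 0.281.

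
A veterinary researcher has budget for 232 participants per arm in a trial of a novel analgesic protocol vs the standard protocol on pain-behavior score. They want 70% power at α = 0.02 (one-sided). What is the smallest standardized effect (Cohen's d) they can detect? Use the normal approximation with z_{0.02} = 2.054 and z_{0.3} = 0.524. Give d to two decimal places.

For two independent groups of n = 232 each: d_min = (z_{α} + z_β)·√(2/n).
z-sum = 2.054 + 0.524 = 2.578.
d_min = 2.578 × √(2/232) = 2.578 × 0.0928 = 0.239.

d_min ≈ 0.24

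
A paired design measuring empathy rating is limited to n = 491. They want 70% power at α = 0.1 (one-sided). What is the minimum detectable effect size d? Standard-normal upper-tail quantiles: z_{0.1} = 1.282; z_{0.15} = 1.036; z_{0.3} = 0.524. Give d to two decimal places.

d_min ≈ 0.08

For a single sample (or paired design) of n = 491: d_min = (z_{α} + z_β)/√n.
z-sum = 1.282 + 0.524 = 1.806.
d_min = 1.806 / √491 = 1.806 / 22.159 = 0.082.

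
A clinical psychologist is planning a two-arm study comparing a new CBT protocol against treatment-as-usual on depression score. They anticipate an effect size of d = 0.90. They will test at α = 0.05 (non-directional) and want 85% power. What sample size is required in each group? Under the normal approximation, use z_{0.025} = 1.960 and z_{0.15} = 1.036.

For two independent groups with equal n: n = 2·((z_{α/2} + z_β) / d)².
z_{α/2} + z_β = 1.960 + 1.036 = 2.996.
n = 2 × (2.996 / 0.90)² = 2 × 3.329² = 2 × 11.08 = 22.2.
Round up to the next whole participant.

n = 23 per group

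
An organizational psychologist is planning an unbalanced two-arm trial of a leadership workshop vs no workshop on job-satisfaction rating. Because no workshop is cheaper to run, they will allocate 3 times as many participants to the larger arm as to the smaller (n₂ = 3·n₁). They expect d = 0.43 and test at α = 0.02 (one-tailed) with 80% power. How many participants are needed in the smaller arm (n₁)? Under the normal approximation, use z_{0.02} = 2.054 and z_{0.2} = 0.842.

n₁ = 61

With allocation ratio k = n₂/n₁ = 3, Var(x̄₁−x̄₂) = σ²(1/n₁ + 1/(k·n₁)) = σ²·(k+1)/(k·n₁).
So n₁ = (1 + 1/k)·((z_{α} + z_β)/d)² = 1.333 × (2.896/0.43)².
n₁ = 1.333 × 45.36 = 60.5.
Round up: n₁ = 61, giving n₂ = 3 × 61 = 183.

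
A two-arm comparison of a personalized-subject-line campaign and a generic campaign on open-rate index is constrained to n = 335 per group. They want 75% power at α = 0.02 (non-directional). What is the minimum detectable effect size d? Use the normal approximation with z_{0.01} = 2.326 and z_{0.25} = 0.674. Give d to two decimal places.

d_min ≈ 0.23

For two independent groups of n = 335 each: d_min = (z_{α/2} + z_β)·√(2/n).
z-sum = 2.326 + 0.674 = 3.000.
d_min = 3.000 × √(2/335) = 3.000 × 0.0773 = 0.232.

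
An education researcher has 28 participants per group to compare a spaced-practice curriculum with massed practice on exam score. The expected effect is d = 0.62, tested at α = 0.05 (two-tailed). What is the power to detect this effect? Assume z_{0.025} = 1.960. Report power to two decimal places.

For two equal groups, power = Φ(d·√(n/2) − z_{α/2}).
d·√(n/2) = 0.62 × √(28/2) = 0.62 × 3.742 = 2.320.
z_β = 2.320 − 1.960 = 0.360.
Power = Φ(0.360) = 0.641.

power ≈ 0.64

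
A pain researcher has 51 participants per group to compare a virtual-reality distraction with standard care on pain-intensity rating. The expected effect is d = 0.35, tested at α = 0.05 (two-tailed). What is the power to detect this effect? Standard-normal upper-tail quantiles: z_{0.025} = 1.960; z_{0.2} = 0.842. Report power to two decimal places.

For two equal groups, power = Φ(d·√(n/2) − z_{α/2}).
d·√(n/2) = 0.35 × √(51/2) = 0.35 × 5.050 = 1.767.
z_β = 1.767 − 1.960 = -0.193.
Power = Φ(-0.193) = 0.424.

power ≈ 0.42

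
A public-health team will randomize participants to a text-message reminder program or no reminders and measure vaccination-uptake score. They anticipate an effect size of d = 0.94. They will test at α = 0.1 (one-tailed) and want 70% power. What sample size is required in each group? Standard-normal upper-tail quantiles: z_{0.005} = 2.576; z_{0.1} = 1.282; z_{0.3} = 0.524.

n = 8 per group

For two independent groups with equal n: n = 2·((z_{α} + z_β) / d)².
z_{α} + z_β = 1.282 + 0.524 = 1.806.
n = 2 × (1.806 / 0.94)² = 2 × 1.921² = 2 × 3.69 = 7.4.
Round up to the next whole participant.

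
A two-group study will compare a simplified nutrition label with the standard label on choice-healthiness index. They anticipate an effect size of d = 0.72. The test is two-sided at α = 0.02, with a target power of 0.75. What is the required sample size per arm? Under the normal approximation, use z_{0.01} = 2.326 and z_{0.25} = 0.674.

For two independent groups with equal n: n = 2·((z_{α/2} + z_β) / d)².
z_{α/2} + z_β = 2.326 + 0.674 = 3.000.
n = 2 × (3.000 / 0.72)² = 2 × 4.167² = 2 × 17.36 = 34.7.
Round up to the next whole participant.

n = 35 per group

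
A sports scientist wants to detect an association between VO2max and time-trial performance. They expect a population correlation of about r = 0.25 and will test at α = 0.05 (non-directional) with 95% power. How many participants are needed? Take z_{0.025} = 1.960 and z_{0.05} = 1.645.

n = 203

Fisher's z: C = ½·ln((1+r)/(1−r)) = ½·ln(1.6667) = 0.2554.
n = ((z_{α/2} + z_β)/C)² + 3.
(1.960 + 1.645) / 0.2554 = 3.605 / 0.2554 = 14.115.
n = 14.115² + 3 = 199.24 + 3 = 202.2.
Round up.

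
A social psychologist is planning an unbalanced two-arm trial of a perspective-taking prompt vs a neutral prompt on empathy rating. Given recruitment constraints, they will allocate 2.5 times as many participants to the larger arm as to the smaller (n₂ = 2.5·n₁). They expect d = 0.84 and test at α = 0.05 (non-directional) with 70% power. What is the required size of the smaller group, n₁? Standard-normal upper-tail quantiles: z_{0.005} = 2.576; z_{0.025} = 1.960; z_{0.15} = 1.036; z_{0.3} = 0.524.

With allocation ratio k = n₂/n₁ = 2.5, Var(x̄₁−x̄₂) = σ²(1/n₁ + 1/(k·n₁)) = σ²·(k+1)/(k·n₁).
So n₁ = (1 + 1/k)·((z_{α/2} + z_β)/d)² = 1.400 × (2.484/0.84)².
n₁ = 1.400 × 8.74 = 12.2.
Round up: n₁ = 13, giving n₂ = ⌈2.5 × 13⌉ = ⌈32.5⌉ = 33.

n₁ = 13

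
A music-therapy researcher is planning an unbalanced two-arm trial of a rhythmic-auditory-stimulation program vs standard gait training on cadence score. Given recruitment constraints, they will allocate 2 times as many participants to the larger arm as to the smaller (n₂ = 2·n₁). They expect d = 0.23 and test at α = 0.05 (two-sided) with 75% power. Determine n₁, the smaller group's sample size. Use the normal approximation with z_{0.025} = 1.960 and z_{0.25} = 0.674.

With allocation ratio k = n₂/n₁ = 2, Var(x̄₁−x̄₂) = σ²(1/n₁ + 1/(k·n₁)) = σ²·(k+1)/(k·n₁).
So n₁ = (1 + 1/k)·((z_{α/2} + z_β)/d)² = 1.500 × (2.634/0.23)².
n₁ = 1.500 × 131.15 = 196.7.
Round up: n₁ = 197, giving n₂ = 2 × 197 = 394.

n₁ = 197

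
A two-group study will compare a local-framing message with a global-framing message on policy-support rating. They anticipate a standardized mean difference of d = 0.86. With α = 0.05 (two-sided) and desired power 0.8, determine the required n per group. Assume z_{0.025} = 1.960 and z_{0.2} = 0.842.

For two independent groups with equal n: n = 2·((z_{α/2} + z_β) / d)².
z_{α/2} + z_β = 1.960 + 0.842 = 2.802.
n = 2 × (2.802 / 0.86)² = 2 × 3.258² = 2 × 10.62 = 21.2.
Round up to the next whole participant.

n = 22 per group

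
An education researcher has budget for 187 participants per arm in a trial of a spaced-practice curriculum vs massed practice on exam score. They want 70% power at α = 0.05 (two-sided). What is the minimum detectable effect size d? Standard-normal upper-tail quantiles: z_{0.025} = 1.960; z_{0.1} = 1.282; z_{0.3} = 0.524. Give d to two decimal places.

d_min ≈ 0.26

For two independent groups of n = 187 each: d_min = (z_{α/2} + z_β)·√(2/n).
z-sum = 1.960 + 0.524 = 2.484.
d_min = 2.484 × √(2/187) = 2.484 × 0.1034 = 0.257.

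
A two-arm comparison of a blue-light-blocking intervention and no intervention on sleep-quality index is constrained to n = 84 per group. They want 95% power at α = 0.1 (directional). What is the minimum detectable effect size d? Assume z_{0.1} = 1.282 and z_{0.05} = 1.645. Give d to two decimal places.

For two independent groups of n = 84 each: d_min = (z_{α} + z_β)·√(2/n).
z-sum = 1.282 + 1.645 = 2.927.
d_min = 2.927 × √(2/84) = 2.927 × 0.1543 = 0.452.

d_min ≈ 0.45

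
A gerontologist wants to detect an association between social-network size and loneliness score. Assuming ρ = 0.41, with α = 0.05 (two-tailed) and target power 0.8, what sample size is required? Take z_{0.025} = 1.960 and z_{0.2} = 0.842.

n = 45

Fisher's z: C = ½·ln((1+r)/(1−r)) = ½·ln(2.3898) = 0.4356.
n = ((z_{α/2} + z_β)/C)² + 3.
(1.960 + 0.842) / 0.4356 = 2.802 / 0.4356 = 6.433.
n = 6.433² + 3 = 41.38 + 3 = 44.4.
Round up.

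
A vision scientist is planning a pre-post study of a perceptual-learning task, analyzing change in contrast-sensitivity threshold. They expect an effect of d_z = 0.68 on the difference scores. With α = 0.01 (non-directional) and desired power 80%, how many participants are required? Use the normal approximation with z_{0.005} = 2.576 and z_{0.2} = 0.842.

n = 26 pairs

For a paired (one-sample on differences) test: n = ((z_{α/2} + z_β) / d)².
z_{α/2} + z_β = 2.576 + 0.842 = 3.418.
n = (3.418 / 0.68)² = 5.026² = 25.27.
Round up.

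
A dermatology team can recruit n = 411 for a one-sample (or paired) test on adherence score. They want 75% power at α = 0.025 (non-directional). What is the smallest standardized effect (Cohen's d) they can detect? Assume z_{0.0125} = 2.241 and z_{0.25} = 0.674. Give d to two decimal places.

d_min ≈ 0.14

For a single sample (or paired design) of n = 411: d_min = (z_{α/2} + z_β)/√n.
z-sum = 2.241 + 0.674 = 2.915.
d_min = 2.915 / √411 = 2.915 / 20.273 = 0.144.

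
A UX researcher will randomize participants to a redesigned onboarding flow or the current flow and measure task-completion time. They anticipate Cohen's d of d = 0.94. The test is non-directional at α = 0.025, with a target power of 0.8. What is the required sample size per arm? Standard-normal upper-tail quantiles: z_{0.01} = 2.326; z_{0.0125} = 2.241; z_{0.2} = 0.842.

For two independent groups with equal n: n = 2·((z_{α/2} + z_β) / d)².
z_{α/2} + z_β = 2.241 + 0.842 = 3.083.
n = 2 × (3.083 / 0.94)² = 2 × 3.280² = 2 × 10.76 = 21.5.
Round up to the next whole participant.

n = 22 per group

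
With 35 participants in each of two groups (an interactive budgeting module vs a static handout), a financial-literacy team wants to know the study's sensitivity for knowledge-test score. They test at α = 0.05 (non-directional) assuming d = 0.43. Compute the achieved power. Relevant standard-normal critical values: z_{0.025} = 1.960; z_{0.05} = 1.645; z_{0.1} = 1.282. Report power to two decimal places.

For two equal groups, power = Φ(d·√(n/2) − z_{α/2}).
d·√(n/2) = 0.43 × √(35/2) = 0.43 × 4.183 = 1.799.
z_β = 1.799 − 1.960 = -0.161.
Power = Φ(-0.161) = 0.436.

power ≈ 0.44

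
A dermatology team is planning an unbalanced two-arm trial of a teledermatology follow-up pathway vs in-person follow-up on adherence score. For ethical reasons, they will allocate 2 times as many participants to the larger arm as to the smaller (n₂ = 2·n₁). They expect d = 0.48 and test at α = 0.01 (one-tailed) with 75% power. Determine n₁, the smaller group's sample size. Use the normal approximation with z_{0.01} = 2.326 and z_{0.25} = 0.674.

n₁ = 59

With allocation ratio k = n₂/n₁ = 2, Var(x̄₁−x̄₂) = σ²(1/n₁ + 1/(k·n₁)) = σ²·(k+1)/(k·n₁).
So n₁ = (1 + 1/k)·((z_{α} + z_β)/d)² = 1.500 × (3.000/0.48)².
n₁ = 1.500 × 39.06 = 58.6.
Round up: n₁ = 59, giving n₂ = 2 × 59 = 118.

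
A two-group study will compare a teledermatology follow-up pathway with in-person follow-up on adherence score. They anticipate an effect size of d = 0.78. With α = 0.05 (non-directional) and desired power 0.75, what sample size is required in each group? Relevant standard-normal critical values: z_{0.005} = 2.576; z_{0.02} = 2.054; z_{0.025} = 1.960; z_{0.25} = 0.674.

n = 23 per group

For two independent groups with equal n: n = 2·((z_{α/2} + z_β) / d)².
z_{α/2} + z_β = 1.960 + 0.674 = 2.634.
n = 2 × (2.634 / 0.78)² = 2 × 3.377² = 2 × 11.40 = 22.8.
Round up to the next whole participant.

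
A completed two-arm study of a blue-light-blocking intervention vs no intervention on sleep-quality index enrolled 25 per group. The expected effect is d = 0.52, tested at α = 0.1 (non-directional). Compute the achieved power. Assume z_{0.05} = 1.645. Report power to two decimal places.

For two equal groups, power = Φ(d·√(n/2) − z_{α/2}).
d·√(n/2) = 0.52 × √(25/2) = 0.52 × 3.536 = 1.838.
z_β = 1.838 − 1.645 = 0.193.
Power = Φ(0.193) = 0.577.

power ≈ 0.58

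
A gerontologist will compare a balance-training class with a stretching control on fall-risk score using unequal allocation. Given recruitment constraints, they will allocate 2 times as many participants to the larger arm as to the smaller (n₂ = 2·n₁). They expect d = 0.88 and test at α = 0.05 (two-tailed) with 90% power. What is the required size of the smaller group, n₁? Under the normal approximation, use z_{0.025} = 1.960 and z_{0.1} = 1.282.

n₁ = 21

With allocation ratio k = n₂/n₁ = 2, Var(x̄₁−x̄₂) = σ²(1/n₁ + 1/(k·n₁)) = σ²·(k+1)/(k·n₁).
So n₁ = (1 + 1/k)·((z_{α/2} + z_β)/d)² = 1.500 × (3.242/0.88)².
n₁ = 1.500 × 13.57 = 20.4.
Round up: n₁ = 21, giving n₂ = 2 × 21 = 42.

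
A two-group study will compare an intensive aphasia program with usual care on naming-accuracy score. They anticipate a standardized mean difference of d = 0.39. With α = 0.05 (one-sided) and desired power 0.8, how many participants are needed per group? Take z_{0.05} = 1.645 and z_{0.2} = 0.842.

n = 82 per group

For two independent groups with equal n: n = 2·((z_{α} + z_β) / d)².
z_{α} + z_β = 1.645 + 0.842 = 2.487.
n = 2 × (2.487 / 0.39)² = 2 × 6.377² = 2 × 40.67 = 81.3.
Round up to the next whole participant.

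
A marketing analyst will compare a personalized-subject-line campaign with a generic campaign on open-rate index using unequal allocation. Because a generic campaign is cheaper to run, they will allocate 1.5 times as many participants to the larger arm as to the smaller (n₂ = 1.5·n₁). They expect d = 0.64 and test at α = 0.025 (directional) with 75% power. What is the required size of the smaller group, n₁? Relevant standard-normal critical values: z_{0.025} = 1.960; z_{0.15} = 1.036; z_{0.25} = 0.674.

n₁ = 29

With allocation ratio k = n₂/n₁ = 1.5, Var(x̄₁−x̄₂) = σ²(1/n₁ + 1/(k·n₁)) = σ²·(k+1)/(k·n₁).
So n₁ = (1 + 1/k)·((z_{α} + z_β)/d)² = 1.667 × (2.634/0.64)².
n₁ = 1.667 × 16.94 = 28.2.
Round up: n₁ = 29, giving n₂ = ⌈1.5 × 29⌉ = ⌈43.5⌉ = 44.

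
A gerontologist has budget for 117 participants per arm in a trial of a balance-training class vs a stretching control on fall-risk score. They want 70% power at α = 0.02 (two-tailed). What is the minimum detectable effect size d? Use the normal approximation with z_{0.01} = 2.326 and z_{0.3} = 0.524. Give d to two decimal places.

For two independent groups of n = 117 each: d_min = (z_{α/2} + z_β)·√(2/n).
z-sum = 2.326 + 0.524 = 2.850.
d_min = 2.850 × √(2/117) = 2.850 × 0.1307 = 0.373.

d_min ≈ 0.37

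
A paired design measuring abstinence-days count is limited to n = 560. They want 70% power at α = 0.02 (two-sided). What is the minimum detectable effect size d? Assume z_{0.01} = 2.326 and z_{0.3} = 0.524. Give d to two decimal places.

For a single sample (or paired design) of n = 560: d_min = (z_{α/2} + z_β)/√n.
z-sum = 2.326 + 0.524 = 2.850.
d_min = 2.850 / √560 = 2.850 / 23.664 = 0.120.

d_min ≈ 0.12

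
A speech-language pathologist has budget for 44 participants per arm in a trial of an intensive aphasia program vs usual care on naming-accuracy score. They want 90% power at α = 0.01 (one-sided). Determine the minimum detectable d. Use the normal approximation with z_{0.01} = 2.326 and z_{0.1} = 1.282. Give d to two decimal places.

For two independent groups of n = 44 each: d_min = (z_{α} + z_β)·√(2/n).
z-sum = 2.326 + 1.282 = 3.608.
d_min = 3.608 × √(2/44) = 3.608 × 0.2132 = 0.769.

d_min ≈ 0.77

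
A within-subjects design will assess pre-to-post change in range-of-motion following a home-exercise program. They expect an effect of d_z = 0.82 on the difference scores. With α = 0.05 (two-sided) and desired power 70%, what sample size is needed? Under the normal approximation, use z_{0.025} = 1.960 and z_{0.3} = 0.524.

n = 10 pairs

For a paired (one-sample on differences) test: n = ((z_{α/2} + z_β) / d)².
z_{α/2} + z_β = 1.960 + 0.524 = 2.484.
n = (2.484 / 0.82)² = 3.029² = 9.18.
Round up.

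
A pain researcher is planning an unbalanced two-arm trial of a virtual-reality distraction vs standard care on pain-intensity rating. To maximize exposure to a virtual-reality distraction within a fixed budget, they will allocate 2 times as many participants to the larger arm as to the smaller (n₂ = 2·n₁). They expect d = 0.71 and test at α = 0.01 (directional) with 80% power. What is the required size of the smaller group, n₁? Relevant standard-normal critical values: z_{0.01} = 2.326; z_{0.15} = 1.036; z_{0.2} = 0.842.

With allocation ratio k = n₂/n₁ = 2, Var(x̄₁−x̄₂) = σ²(1/n₁ + 1/(k·n₁)) = σ²·(k+1)/(k·n₁).
So n₁ = (1 + 1/k)·((z_{α} + z_β)/d)² = 1.500 × (3.168/0.71)².
n₁ = 1.500 × 19.91 = 29.9.
Round up: n₁ = 30, giving n₂ = 2 × 30 = 60.

n₁ = 30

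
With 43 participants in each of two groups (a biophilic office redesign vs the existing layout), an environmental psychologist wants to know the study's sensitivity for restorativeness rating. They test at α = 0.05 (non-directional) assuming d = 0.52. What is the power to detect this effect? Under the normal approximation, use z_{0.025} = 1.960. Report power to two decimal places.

power ≈ 0.67

For two equal groups, power = Φ(d·√(n/2) − z_{α/2}).
d·√(n/2) = 0.52 × √(43/2) = 0.52 × 4.637 = 2.411.
z_β = 2.411 − 1.960 = 0.451.
Power = Φ(0.451) = 0.674.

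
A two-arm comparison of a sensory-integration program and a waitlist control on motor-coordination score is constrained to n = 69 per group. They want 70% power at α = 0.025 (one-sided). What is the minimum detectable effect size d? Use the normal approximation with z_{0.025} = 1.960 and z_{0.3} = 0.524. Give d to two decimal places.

For two independent groups of n = 69 each: d_min = (z_{α} + z_β)·√(2/n).
z-sum = 1.960 + 0.524 = 2.484.
d_min = 2.484 × √(2/69) = 2.484 × 0.1703 = 0.423.

d_min ≈ 0.42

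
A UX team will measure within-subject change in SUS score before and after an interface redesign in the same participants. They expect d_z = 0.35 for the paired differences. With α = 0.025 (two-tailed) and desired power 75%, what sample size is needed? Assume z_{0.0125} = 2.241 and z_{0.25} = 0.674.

n = 70 pairs

For a paired (one-sample on differences) test: n = ((z_{α/2} + z_β) / d)².
z_{α/2} + z_β = 2.241 + 0.674 = 2.915.
n = (2.915 / 0.35)² = 8.329² = 69.37.
Round up.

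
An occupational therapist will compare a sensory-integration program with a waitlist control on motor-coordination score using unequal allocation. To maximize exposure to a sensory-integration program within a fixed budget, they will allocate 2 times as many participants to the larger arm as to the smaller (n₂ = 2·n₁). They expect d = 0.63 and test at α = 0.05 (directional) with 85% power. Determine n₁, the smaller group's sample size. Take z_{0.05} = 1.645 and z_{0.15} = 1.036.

With allocation ratio k = n₂/n₁ = 2, Var(x̄₁−x̄₂) = σ²(1/n₁ + 1/(k·n₁)) = σ²·(k+1)/(k·n₁).
So n₁ = (1 + 1/k)·((z_{α} + z_β)/d)² = 1.500 × (2.681/0.63)².
n₁ = 1.500 × 18.11 = 27.2.
Round up: n₁ = 28, giving n₂ = 2 × 28 = 56.

n₁ = 28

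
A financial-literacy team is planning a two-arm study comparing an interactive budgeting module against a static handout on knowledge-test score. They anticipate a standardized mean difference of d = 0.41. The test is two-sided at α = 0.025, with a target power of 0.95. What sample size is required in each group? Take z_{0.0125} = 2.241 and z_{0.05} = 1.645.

For two independent groups with equal n: n = 2·((z_{α/2} + z_β) / d)².
z_{α/2} + z_β = 2.241 + 1.645 = 3.886.
n = 2 × (3.886 / 0.41)² = 2 × 9.478² = 2 × 89.83 = 179.7.
Round up to the next whole participant.

n = 180 per group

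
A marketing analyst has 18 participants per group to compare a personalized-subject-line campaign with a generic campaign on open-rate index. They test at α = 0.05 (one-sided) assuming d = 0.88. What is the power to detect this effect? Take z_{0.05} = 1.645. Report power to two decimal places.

power ≈ 0.84

For two equal groups, power = Φ(d·√(n/2) − z_{α}).
d·√(n/2) = 0.88 × √(18/2) = 0.88 × 3.000 = 2.640.
z_β = 2.640 − 1.645 = 0.995.
Power = Φ(0.995) = 0.840.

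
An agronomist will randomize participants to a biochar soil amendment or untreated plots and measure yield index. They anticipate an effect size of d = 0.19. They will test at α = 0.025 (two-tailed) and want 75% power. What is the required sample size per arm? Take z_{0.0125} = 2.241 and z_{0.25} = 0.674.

For two independent groups with equal n: n = 2·((z_{α/2} + z_β) / d)².
z_{α/2} + z_β = 2.241 + 0.674 = 2.915.
n = 2 × (2.915 / 0.19)² = 2 × 15.342² = 2 × 235.38 = 470.8.
Round up to the next whole participant.

n = 471 per group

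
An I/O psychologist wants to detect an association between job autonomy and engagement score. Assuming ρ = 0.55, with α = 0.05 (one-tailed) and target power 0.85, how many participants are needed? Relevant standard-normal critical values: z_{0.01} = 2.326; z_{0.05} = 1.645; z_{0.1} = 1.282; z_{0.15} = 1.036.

n = 22

Fisher's z: C = ½·ln((1+r)/(1−r)) = ½·ln(3.4444) = 0.6184.
n = ((z_{α} + z_β)/C)² + 3.
(1.645 + 1.036) / 0.6184 = 2.681 / 0.6184 = 4.335.
n = 4.335² + 3 = 18.80 + 3 = 21.8.
Round up.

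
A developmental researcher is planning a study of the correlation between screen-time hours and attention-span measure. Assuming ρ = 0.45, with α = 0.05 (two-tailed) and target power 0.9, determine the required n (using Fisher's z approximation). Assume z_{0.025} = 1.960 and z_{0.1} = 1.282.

n = 48

Fisher's z: C = ½·ln((1+r)/(1−r)) = ½·ln(2.6364) = 0.4847.
n = ((z_{α/2} + z_β)/C)² + 3.
(1.960 + 1.282) / 0.4847 = 3.242 / 0.4847 = 6.689.
n = 6.689² + 3 = 44.74 + 3 = 47.7.
Round up.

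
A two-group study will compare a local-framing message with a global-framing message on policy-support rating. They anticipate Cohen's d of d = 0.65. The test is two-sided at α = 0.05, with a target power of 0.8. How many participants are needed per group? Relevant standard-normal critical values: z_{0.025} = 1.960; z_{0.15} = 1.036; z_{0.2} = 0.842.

For two independent groups with equal n: n = 2·((z_{α/2} + z_β) / d)².
z_{α/2} + z_β = 1.960 + 0.842 = 2.802.
n = 2 × (2.802 / 0.65)² = 2 × 4.311² = 2 × 18.58 = 37.2.
Round up to the next whole participant.

n = 38 per group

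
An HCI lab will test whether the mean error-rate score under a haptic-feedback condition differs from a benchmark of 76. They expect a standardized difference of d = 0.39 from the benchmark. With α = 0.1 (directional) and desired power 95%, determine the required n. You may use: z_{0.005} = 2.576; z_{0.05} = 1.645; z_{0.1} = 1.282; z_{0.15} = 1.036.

For a one-sample test: n = ((z_{α} + z_β) / d)².
z_{α} + z_β = 1.282 + 1.645 = 2.927.
n = (2.927 / 0.39)² = 7.505² = 56.33.
Round up.

n = 57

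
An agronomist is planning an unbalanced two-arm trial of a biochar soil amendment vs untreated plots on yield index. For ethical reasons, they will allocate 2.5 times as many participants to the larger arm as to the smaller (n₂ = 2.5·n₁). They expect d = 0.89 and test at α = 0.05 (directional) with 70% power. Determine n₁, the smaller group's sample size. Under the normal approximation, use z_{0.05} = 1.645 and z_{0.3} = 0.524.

With allocation ratio k = n₂/n₁ = 2.5, Var(x̄₁−x̄₂) = σ²(1/n₁ + 1/(k·n₁)) = σ²·(k+1)/(k·n₁).
So n₁ = (1 + 1/k)·((z_{α} + z_β)/d)² = 1.400 × (2.169/0.89)².
n₁ = 1.400 × 5.94 = 8.3.
Round up: n₁ = 9, giving n₂ = ⌈2.5 × 9⌉ = ⌈22.5⌉ = 23.

n₁ = 9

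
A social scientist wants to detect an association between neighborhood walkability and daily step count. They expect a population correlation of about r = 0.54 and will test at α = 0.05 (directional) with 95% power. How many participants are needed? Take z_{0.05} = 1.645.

Fisher's z: C = ½·ln((1+r)/(1−r)) = ½·ln(3.3478) = 0.6042.
n = ((z_{α} + z_β)/C)² + 3.
(1.645 + 1.645) / 0.6042 = 3.290 / 0.6042 = 5.445.
n = 5.445² + 3 = 29.65 + 3 = 32.7.
Round up.

n = 33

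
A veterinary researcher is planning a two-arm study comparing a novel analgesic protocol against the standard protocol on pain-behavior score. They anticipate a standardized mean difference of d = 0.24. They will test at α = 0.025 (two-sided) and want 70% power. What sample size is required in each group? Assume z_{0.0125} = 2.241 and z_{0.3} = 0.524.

For two independent groups with equal n: n = 2·((z_{α/2} + z_β) / d)².
z_{α/2} + z_β = 2.241 + 0.524 = 2.765.
n = 2 × (2.765 / 0.24)² = 2 × 11.521² = 2 × 132.73 = 265.5.
Round up to the next whole participant.

n = 266 per group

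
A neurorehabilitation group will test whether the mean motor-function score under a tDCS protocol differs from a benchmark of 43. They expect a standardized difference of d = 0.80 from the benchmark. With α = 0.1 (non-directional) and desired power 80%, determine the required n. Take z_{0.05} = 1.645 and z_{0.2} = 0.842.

For a one-sample test: n = ((z_{α/2} + z_β) / d)².
z_{α/2} + z_β = 1.645 + 0.842 = 2.487.
n = (2.487 / 0.80)² = 3.109² = 9.66.
Round up.

n = 10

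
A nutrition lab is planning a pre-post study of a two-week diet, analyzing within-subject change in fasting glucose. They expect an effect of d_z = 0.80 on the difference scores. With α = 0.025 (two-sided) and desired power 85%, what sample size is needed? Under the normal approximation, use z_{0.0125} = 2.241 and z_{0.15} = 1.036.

For a paired (one-sample on differences) test: n = ((z_{α/2} + z_β) / d)².
z_{α/2} + z_β = 2.241 + 1.036 = 3.277.
n = (3.277 / 0.80)² = 4.096² = 16.78.
Round up.

n = 17 pairs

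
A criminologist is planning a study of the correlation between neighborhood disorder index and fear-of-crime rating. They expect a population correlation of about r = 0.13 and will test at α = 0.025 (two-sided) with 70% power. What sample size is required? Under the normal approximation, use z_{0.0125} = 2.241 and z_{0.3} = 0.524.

Fisher's z: C = ½·ln((1+r)/(1−r)) = ½·ln(1.2989) = 0.1307.
n = ((z_{α/2} + z_β)/C)² + 3.
(2.241 + 0.524) / 0.1307 = 2.765 / 0.1307 = 21.155.
n = 21.155² + 3 = 447.55 + 3 = 450.5.
Round up.

n = 451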